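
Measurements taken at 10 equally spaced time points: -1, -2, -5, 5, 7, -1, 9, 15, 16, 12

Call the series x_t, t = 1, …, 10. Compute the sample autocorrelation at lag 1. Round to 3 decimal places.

0.591

Mean x̄ = (-1 − 2 − 5 + 5 + 7 − 1 + 9 + 15 + 16 + 12)/10 = 5.5000
Numerator Σ_{t=1}^{9}(x_t−x̄)(x_{t+1}−x̄) = 300.7500
Denominator Σ(x_t−x̄)² = 508.5000
r_1 = 300.7500 / 508.5000 = 0.591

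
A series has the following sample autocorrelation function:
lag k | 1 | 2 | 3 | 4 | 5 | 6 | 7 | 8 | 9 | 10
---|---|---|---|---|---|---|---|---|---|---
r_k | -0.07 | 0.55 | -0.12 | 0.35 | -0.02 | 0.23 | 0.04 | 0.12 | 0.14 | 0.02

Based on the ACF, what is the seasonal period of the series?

The largest autocorrelation is r_2 = 0.55, with weaker echoes at lags 4 (0.35) and 6 (0.23); the remaining lags stay at or below 0.14.
The dominant spike at lag 2 indicates a seasonal period of 2.

2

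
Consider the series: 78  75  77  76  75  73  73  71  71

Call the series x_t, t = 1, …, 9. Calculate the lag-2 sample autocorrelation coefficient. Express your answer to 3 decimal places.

Mean x̄ = (78 + 75 + 77 + 76 + 75 + 73 + 73 + 71 + 71)/9 = 74.3333
Σ(x_t−x̄)(x_{t+2}−x̄) = (9.7778) + (1.1111) + (1.7778) + (-2.2222) + (-0.8889) + (4.4444) + (4.4444) = 18.4444
Denominator Σ(x_t−x̄)² = 50.0000
r_2 = 18.4444 / 50.0000 = 0.369

0.369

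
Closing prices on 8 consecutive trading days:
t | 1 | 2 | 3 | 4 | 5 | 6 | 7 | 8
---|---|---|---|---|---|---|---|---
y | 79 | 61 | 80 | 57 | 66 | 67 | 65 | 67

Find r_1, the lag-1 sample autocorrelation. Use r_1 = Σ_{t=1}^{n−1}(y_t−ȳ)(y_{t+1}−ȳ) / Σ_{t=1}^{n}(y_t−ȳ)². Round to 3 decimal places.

-0.592

Mean ȳ = (79 + 61 + 80 + 57 + 66 + 67 + 65 + 67)/8 = 67.7500
Deviations from mean: 11.2500, -6.7500, 12.2500, -10.7500, -1.7500, -0.7500, -2.7500, -0.7500
Σ(y_t−ȳ)(y_{t+1}−ȳ) = (-75.9375) + (-82.6875) + (-131.6875) + (18.8125) + (1.3125) + (2.0625) + (2.0625) = -266.0625
Denominator Σ(y_t−ȳ)² = 449.5000
r_1 = -266.0625 / 449.5000 = -0.592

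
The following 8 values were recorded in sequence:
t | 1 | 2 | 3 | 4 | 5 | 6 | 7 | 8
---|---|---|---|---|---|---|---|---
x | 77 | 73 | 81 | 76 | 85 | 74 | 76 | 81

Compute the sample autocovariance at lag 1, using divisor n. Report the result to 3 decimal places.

Mean x̄ = (77 + 73 + 81 + 76 + 85 + 74 + 76 + 81)/8 = 77.8750
Σ_{t=1}^{7}(x_t−x̄)(x_{t+1}−x̄) = -56.3906
γ_1 = -56.3906 / 8 = -7.049

-7.049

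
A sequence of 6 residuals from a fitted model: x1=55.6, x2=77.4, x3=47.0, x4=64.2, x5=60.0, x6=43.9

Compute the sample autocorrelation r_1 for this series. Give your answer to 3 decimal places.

-0.462

Mean x̄ = (55.6 + 77.4 + 47.0 + 64.2 + 60.0 + 43.9)/6 = 58.0167
Deviations from mean: -2.4167, 19.3833, -11.0167, 6.1833, 1.9833, -14.1167
Σ(x_t−x̄)(x_{t+1}−x̄) = (-46.8431) + (-213.5397) + (-68.1197) + (12.2636) + (-27.9981) = -344.2369
Denominator Σ(x_t−x̄)² = 744.3683
r_1 = -344.2369 / 744.3683 = -0.462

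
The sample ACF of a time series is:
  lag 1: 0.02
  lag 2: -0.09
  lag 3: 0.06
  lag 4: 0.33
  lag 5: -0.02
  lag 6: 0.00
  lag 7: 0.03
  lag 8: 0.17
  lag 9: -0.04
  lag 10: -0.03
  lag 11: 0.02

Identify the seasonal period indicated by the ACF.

The largest autocorrelation is r_4 = 0.33, with a weaker echo at lag 8 (0.17); the remaining lags stay at or below 0.06.
The dominant spike at lag 4 indicates a seasonal period of 4.

4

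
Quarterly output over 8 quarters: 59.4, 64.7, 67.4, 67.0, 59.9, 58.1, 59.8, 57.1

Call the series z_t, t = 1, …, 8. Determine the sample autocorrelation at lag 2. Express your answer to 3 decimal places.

-0.056

Mean z̄ = (59.4 + 64.7 + 67.4 + 67.0 + 59.9 + 58.1 + 59.8 + 57.1)/8 = 61.6750
Deviations from mean: -2.2750, 3.0250, 5.7250, 5.3250, -1.7750, -3.5750, -1.8750, -4.5750
Numerator Σ_{t=1}^{6}(z_t−z̄)(z_{t+2}−z̄) = -6.4313
Denominator Σ(z_t−z̄)² = 115.8350
r_2 = -6.4313 / 115.8350 = -0.056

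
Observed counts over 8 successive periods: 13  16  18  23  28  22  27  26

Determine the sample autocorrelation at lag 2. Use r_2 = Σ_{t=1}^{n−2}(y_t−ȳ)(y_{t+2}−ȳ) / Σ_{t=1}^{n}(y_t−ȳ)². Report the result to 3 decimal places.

Mean ȳ = (13 + 16 + 18 + 23 + 28 + 22 + 27 + 26)/8 = 21.6250
Deviations from mean: -8.6250, -5.6250, -3.6250, 1.3750, 6.3750, 0.3750, 5.3750, 4.3750
Σ(y_t−ȳ)(y_{t+2}−ȳ) = (31.2656) + (-7.7344) + (-23.1094) + (0.5156) + (34.2656) + (1.6406) = 36.8438
Denominator Σ(y_t−ȳ)² = 209.8750
r_2 = 36.8438 / 209.8750 = 0.176

0.176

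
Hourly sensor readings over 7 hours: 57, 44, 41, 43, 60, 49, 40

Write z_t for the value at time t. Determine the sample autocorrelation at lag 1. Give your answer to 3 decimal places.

-0.079

Mean z̄ = (57 + 44 + 41 + 43 + 60 + 49 + 40)/7 = 47.7143
Deviations from mean: 9.2857, -3.7143, -6.7143, -4.7143, 12.2857, 1.2857, -7.7143
Numerator Σ_{t=1}^{6}(z_t−z̄)(z_{t+1}−z̄) = -29.9388
Denominator Σ(z_t−z̄)² = 379.4286
r_1 = -29.9388 / 379.4286 = -0.079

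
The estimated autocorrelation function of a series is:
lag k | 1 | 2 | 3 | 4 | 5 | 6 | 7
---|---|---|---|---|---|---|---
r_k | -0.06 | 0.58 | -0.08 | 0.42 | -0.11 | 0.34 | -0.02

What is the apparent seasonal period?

The largest autocorrelation is r_2 = 0.58, with weaker echoes at lags 4 (0.42) and 6 (0.34); the remaining lags stay at or below -0.02.
The dominant spike at lag 2 indicates a seasonal period of 2.

2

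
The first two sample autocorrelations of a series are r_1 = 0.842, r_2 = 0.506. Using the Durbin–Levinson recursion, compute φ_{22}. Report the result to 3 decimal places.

φ_{22} = (r_2 − r_1²) / (1 − r_1²)
r_1² = (0.842)² = 0.708964
Numerator = 0.506 − 0.7090 = -0.2030; denominator = 1 − 0.7090 = 0.2910
φ_{22} = -0.2030 / 0.2910 = -0.697

-0.697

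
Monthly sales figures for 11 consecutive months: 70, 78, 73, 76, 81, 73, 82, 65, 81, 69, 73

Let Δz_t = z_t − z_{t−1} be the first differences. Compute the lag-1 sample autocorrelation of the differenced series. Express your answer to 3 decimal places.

-0.838

First differences Δz: 8, -5, 3, 5, -8, 9, -17, 16, -12, 4
Mean of differences = 0.3000
Numerator Σ(Δz_t−Δz̄)(Δz_{t+1}−Δz̄) = -814.3900
Denominator Σ(Δz_t−Δz̄)² = 972.1000
r_1(Δz) = -814.3900 / 972.1000 = -0.838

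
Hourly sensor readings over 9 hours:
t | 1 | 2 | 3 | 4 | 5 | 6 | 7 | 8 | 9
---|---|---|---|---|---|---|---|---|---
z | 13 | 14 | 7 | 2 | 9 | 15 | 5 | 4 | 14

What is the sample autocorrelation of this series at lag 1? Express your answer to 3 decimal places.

Mean z̄ = (13 + 14 + 7 + 2 + 9 + 15 + 5 + 4 + 14)/9 = 9.2222
Numerator Σ_{t=1}^{8}(z_t−z̄)(z_{t+1}−z̄) = -3.4938
Denominator Σ(z_t−z̄)² = 195.5556
r_1 = -3.4938 / 195.5556 = -0.018

-0.018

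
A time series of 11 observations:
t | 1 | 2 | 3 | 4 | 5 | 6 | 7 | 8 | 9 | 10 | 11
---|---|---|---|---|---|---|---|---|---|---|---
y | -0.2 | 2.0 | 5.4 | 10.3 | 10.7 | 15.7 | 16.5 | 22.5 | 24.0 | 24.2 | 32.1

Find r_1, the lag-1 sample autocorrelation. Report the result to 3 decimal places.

Mean ȳ = (-0.2 + 2.0 + 5.4 + 10.3 + 10.7 + 15.7 + 16.5 + 22.5 + 24.0 + 24.2 + 32.1)/11 = 14.8364
Numerator Σ_{t=1}^{10}(y_t−ȳ)(y_{t+1}−ȳ) = 704.0078
Denominator Σ(y_t−ȳ)² = 1049.5255
r_1 = 704.0078 / 1049.5255 = 0.671

0.671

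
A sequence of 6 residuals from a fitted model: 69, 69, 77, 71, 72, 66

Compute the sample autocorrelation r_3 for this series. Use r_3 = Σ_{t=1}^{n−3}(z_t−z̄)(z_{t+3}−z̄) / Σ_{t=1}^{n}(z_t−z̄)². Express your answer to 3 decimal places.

-0.466

Mean z̄ = (69 + 69 + 77 + 71 + 72 + 66)/6 = 70.6667
Σ(z_t−z̄)(z_{t+3}−z̄) = (-0.5556) + (-2.2222) + (-29.5556) = -32.3333
Denominator Σ(z_t−z̄)² = 69.3333
r_3 = -32.3333 / 69.3333 = -0.466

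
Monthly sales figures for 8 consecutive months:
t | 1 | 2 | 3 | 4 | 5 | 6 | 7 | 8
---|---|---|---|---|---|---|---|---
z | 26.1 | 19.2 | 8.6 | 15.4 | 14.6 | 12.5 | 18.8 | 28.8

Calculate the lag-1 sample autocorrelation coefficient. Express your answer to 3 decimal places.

Mean z̄ = (26.1 + 19.2 + 8.6 + 15.4 + 14.6 + 12.5 + 18.8 + 28.8)/8 = 18.0000
Deviations from mean: 8.1000, 1.2000, -9.4000, -2.6000, -3.4000, -5.5000, 0.8000, 10.8000
Numerator Σ_{t=1}^{7}(z_t−z̄)(z_{t+1}−z̄) = 54.6600
Denominator Σ(z_t−z̄)² = 321.2600
r_1 = 54.6600 / 321.2600 = 0.170

0.170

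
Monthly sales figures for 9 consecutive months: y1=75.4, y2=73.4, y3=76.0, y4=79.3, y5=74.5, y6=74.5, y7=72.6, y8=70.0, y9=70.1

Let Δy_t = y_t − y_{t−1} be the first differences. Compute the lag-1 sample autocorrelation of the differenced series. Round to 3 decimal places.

First differences Δy: -2.0, 2.6, 3.3, -4.8, 0.0, -1.9, -2.6, 0.1
Mean of differences = -0.6625
Numerator Σ(Δy_t−Δȳ)(Δy_{t+1}−Δȳ) = -10.4714
Denominator Σ(Δy_t−Δȳ)² = 51.5588
r_1(Δy) = -10.4714 / 51.5588 = -0.203

-0.203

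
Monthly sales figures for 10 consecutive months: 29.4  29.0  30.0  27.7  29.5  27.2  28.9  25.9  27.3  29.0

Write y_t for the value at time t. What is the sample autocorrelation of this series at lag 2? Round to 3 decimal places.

Mean ȳ = (29.4 + 29.0 + 30.0 + 27.7 + 29.5 + 27.2 + 28.9 + 25.9 + 27.3 + 29.0)/10 = 28.3900
Numerator Σ_{t=1}^{8}(y_t−ȳ)(y_{t+2}−ȳ) = 5.2678
Denominator Σ(y_t−ȳ)² = 15.1290
r_2 = 5.2678 / 15.1290 = 0.348

0.348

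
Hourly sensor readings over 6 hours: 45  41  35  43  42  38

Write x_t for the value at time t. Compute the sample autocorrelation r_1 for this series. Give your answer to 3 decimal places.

Mean x̄ = (45 + 41 + 35 + 43 + 42 + 38)/6 = 40.6667
Deviations from mean: 4.3333, 0.3333, -5.6667, 2.3333, 1.3333, -2.6667
Σ(x_t−x̄)(x_{t+1}−x̄) = (1.4444) + (-1.8889) + (-13.2222) + (3.1111) + (-3.5556) = -14.1111
Denominator Σ(x_t−x̄)² = 65.3333
r_1 = -14.1111 / 65.3333 = -0.216

-0.216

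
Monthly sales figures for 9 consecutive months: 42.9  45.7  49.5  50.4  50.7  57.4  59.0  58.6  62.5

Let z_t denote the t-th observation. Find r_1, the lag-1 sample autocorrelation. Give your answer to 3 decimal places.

0.610

Mean z̄ = (42.9 + 45.7 + 49.5 + 50.4 + 50.7 + 57.4 + 59.0 + 58.6 + 62.5)/9 = 52.9667
Numerator Σ_{t=1}^{8}(z_t−z̄)(z_{t+1}−z̄) = 217.4489
Denominator Σ(z_t−z̄)² = 356.5600
r_1 = 217.4489 / 356.5600 = 0.610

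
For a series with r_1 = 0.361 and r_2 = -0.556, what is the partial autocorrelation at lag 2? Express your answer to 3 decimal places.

φ_{22} = (r_2 − r_1²) / (1 − r_1²)
r_1² = (0.361)² = 0.130321
Numerator = -0.556 − 0.1303 = -0.6863; denominator = 1 − 0.1303 = 0.8697
φ_{22} = -0.6863 / 0.8697 = -0.789

-0.789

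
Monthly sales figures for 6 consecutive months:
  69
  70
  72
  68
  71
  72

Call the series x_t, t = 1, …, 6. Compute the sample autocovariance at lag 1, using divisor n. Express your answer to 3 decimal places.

Mean x̄ = (69 + 70 + 72 + 68 + 71 + 72)/6 = 70.3333
Σ_{t=1}^{5}(x_t−x̄)(x_{t+1}−x̄) = -4.4444
γ_1 = -4.4444 / 6 = -0.741

-0.741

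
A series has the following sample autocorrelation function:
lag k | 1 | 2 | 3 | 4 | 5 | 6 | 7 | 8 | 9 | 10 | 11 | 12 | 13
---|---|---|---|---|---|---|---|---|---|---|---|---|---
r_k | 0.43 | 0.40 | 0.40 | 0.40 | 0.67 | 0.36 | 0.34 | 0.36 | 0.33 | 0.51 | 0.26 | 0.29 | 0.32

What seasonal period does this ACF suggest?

5

The largest autocorrelation is r_5 = 0.67, with a weaker echo at lag 10 (0.51); the remaining lags stay at or below 0.43. The elevated value at lag 1 (0.43), dropping to 0.40 at lag 2, reflects decaying short-term dependence rather than seasonality.
The dominant spike at lag 5 indicates a seasonal period of 5.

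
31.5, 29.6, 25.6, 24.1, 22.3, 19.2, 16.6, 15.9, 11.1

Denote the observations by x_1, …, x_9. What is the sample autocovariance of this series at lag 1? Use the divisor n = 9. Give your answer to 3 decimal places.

Mean x̄ = (31.5 + 29.6 + 25.6 + 24.1 + 22.3 + 19.2 + 16.6 + 15.9 + 11.1)/9 = 21.7667
Σ_{t=1}^{8}(x_t−x̄)(x_{t+1}−x̄) = 221.2422
γ_1 = 221.2422 / 9 = 24.582

24.582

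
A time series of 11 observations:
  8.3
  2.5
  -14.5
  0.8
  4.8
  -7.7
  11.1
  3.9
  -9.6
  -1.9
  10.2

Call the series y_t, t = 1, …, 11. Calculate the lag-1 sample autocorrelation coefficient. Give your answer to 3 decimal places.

Mean ȳ = (8.3 + 2.5 − 14.5 + 0.8 + 4.8 − 7.7 + 11.1 + 3.9 − 9.6 − 1.9 + 10.2)/11 = 0.7182
Numerator Σ_{t=1}^{10}(y_t−ȳ)(y_{t+1}−ȳ) = -133.8831
Denominator Σ(y_t−ȳ)² = 700.9164
r_1 = -133.8831 / 700.9164 = -0.191

-0.191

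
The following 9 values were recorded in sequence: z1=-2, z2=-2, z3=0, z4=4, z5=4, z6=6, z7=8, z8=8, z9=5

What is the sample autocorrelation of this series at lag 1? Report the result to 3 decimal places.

Mean z̄ = (-2 − 2 + 0 + 4 + 4 + 6 + 8 + 8 + 5)/9 = 3.4444
Numerator Σ_{t=1}^{8}(z_t−z̄)(z_{t+1}−z̄) = 87.6914
Denominator Σ(z_t−z̄)² = 122.2222
r_1 = 87.6914 / 122.2222 = 0.717

0.717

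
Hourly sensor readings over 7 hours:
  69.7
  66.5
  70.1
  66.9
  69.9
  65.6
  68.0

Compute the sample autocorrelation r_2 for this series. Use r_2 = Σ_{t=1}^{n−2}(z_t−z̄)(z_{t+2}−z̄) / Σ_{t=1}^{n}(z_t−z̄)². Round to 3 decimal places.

Mean z̄ = (69.7 + 66.5 + 70.1 + 66.9 + 69.9 + 65.6 + 68.0)/7 = 68.1000
Deviations from mean: 1.6000, -1.6000, 2.0000, -1.2000, 1.8000, -2.5000, -0.1000
Numerator Σ_{t=1}^{5}(z_t−z̄)(z_{t+2}−z̄) = 11.5400
Denominator Σ(z_t−z̄)² = 20.0600
r_2 = 11.5400 / 20.0600 = 0.575

0.575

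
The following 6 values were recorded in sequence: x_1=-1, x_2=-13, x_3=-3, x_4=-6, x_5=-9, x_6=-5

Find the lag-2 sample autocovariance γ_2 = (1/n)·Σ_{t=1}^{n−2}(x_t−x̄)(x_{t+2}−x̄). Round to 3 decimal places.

1.074

Mean x̄ = (-1 − 13 − 3 − 6 − 9 − 5)/6 = -6.1667
Σ_{t=1}^{4}(x_t−x̄)(x_{t+2}−x̄) = 6.4444
γ_2 = 6.4444 / 6 = 1.074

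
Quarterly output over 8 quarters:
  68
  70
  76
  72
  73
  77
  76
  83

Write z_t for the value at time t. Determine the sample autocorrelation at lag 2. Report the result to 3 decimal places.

0.078

Mean z̄ = (68 + 70 + 76 + 72 + 73 + 77 + 76 + 83)/8 = 74.3750
Σ(z_t−z̄)(z_{t+2}−z̄) = (-10.3594) + (10.3906) + (-2.2344) + (-6.2344) + (-2.2344) + (22.6406) = 11.9688
Denominator Σ(z_t−z̄)² = 153.8750
r_2 = 11.9688 / 153.8750 = 0.078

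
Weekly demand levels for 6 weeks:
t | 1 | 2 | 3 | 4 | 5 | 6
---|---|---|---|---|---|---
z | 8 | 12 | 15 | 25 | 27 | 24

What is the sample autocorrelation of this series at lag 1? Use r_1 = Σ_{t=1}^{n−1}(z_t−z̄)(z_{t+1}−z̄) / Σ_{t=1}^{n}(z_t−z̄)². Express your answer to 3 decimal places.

Mean z̄ = (8 + 12 + 15 + 25 + 27 + 24)/6 = 18.5000
Numerator Σ_{t=1}^{5}(z_t−z̄)(z_{t+1}−z̄) = 170.2500
Denominator Σ(z_t−z̄)² = 309.5000
r_1 = 170.2500 / 309.5000 = 0.550

0.550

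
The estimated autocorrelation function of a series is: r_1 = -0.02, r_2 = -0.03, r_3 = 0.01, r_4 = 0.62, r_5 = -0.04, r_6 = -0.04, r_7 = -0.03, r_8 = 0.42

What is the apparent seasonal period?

4

The largest autocorrelation is r_4 = 0.62, with a weaker echo at lag 8 (0.42); the remaining lags stay at or below 0.01.
The dominant spike at lag 4 indicates a seasonal period of 4.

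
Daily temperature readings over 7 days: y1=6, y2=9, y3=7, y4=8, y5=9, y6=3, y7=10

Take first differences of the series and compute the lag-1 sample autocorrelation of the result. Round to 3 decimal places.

First differences Δy: 3, -2, 1, 1, -6, 7
Mean of differences = 0.6667
Numerator Σ(Δy_t−Δȳ)(Δy_{t+1}−Δȳ) = -51.4444
Denominator Σ(Δy_t−Δȳ)² = 97.3333
r_1(Δy) = -51.4444 / 97.3333 = -0.529

-0.529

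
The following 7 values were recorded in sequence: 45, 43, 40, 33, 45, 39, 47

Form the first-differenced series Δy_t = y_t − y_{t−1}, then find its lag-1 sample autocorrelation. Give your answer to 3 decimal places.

-0.576

First differences Δy: -2, -3, -7, 12, -6, 8
Mean of differences = 0.3333
Numerator Σ(Δy_t−Δȳ)(Δy_{t+1}−Δȳ) = -175.7778
Denominator Σ(Δy_t−Δȳ)² = 305.3333
r_1(Δy) = -175.7778 / 305.3333 = -0.576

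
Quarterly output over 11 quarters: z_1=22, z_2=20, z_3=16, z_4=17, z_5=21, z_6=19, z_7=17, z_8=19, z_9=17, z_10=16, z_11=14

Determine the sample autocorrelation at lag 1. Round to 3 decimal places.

0.224

Mean z̄ = (22 + 20 + 16 + 17 + 21 + 19 + 17 + 19 + 17 + 16 + 14)/11 = 18.0000
Numerator Σ_{t=1}^{10}(z_t−z̄)(z_{t+1}−z̄) = 13.0000
Denominator Σ(z_t−z̄)² = 58.0000
r_1 = 13.0000 / 58.0000 = 0.224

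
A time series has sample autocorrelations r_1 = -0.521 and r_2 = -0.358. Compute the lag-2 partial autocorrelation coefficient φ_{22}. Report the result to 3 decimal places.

-0.864

φ_{22} = (r_2 − r_1²) / (1 − r_1²)
r_1² = (-0.521)² = 0.271441
Numerator = -0.358 − 0.2714 = -0.6294; denominator = 1 − 0.2714 = 0.7286
φ_{22} = -0.6294 / 0.7286 = -0.864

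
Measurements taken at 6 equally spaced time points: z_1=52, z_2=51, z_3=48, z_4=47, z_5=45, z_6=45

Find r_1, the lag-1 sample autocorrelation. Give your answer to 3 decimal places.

0.545

Mean z̄ = (52 + 51 + 48 + 47 + 45 + 45)/6 = 48.0000
Σ(z_t−z̄)(z_{t+1}−z̄) = (12.0000) + (0.0000) + (0.0000) + (3.0000) + (9.0000) = 24.0000
Denominator Σ(z_t−z̄)² = 44.0000
r_1 = 24.0000 / 44.0000 = 0.545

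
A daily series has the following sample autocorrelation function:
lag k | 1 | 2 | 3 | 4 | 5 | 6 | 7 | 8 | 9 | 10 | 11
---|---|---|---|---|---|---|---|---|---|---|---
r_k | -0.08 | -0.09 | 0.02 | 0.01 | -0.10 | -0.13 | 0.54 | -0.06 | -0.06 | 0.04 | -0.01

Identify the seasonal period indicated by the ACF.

The largest autocorrelation is r_7 = 0.54; the remaining lags stay at or below 0.04.
The dominant spike at lag 7 indicates a seasonal period of 7.

7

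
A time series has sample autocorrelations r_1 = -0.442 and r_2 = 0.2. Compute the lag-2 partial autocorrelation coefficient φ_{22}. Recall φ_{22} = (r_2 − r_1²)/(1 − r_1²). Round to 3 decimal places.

0.006

φ_{22} = (r_2 − r_1²) / (1 − r_1²)
r_1² = (-0.442)² = 0.195364
Numerator = 0.2 − 0.1954 = 0.0046; denominator = 1 − 0.1954 = 0.8046
φ_{22} = 0.0046 / 0.8046 = 0.006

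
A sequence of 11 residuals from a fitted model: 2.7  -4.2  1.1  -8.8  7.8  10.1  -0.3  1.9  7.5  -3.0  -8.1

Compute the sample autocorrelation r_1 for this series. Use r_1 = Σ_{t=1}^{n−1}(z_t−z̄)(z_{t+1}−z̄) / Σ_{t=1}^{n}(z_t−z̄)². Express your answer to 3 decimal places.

-0.027

Mean z̄ = (2.7 − 4.2 + 1.1 − 8.8 + 7.8 + 10.1 − 0.3 + 1.9 + 7.5 − 3.0 − 8.1)/11 = 0.6091
Numerator Σ_{t=1}^{10}(z_t−z̄)(z_{t+1}−z̄) = -10.7910
Denominator Σ(z_t−z̄)² = 396.9091
r_1 = -10.7910 / 396.9091 = -0.027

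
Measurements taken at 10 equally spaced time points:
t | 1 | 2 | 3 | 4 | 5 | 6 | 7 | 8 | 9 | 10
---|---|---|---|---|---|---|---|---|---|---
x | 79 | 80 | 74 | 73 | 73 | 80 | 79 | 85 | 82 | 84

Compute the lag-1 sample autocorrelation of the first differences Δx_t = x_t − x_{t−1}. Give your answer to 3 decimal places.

First differences Δx: 1, -6, -1, 0, 7, -1, 6, -3, 2
Mean of differences = 0.5556
Numerator Σ(Δx_t−Δx̄)(Δx_{t+1}−Δx̄) = -38.4198
Denominator Σ(Δx_t−Δx̄)² = 134.2222
r_1(Δx) = -38.4198 / 134.2222 = -0.286

-0.286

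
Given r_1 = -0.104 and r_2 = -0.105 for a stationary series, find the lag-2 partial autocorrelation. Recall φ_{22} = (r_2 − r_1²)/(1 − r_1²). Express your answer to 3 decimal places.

φ_{22} = (r_2 − r_1²) / (1 − r_1²)
r_1² = (-0.104)² = 0.010816
Numerator = -0.105 − 0.0108 = -0.1158; denominator = 1 − 0.0108 = 0.9892
φ_{22} = -0.1158 / 0.9892 = -0.117

-0.117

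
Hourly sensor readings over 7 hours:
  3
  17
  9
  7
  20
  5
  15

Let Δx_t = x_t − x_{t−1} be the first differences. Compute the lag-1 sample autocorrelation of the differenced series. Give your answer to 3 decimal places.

First differences Δx: 14, -8, -2, 13, -15, 10
Mean of differences = 2.0000
Numerator Σ(Δx_t−Δx̄)(Δx_{t+1}−Δx̄) = -447.0000
Denominator Σ(Δx_t−Δx̄)² = 734.0000
r_1(Δx) = -447.0000 / 734.0000 = -0.609

-0.609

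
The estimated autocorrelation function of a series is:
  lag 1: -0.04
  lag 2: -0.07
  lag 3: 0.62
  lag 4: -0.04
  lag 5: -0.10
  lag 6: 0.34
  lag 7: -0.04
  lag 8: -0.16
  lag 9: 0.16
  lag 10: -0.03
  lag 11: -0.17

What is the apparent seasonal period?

3

The largest autocorrelation is r_3 = 0.62, with weaker echoes at lags 6 (0.34) and 9 (0.16); the remaining lags stay at or below -0.03.
The dominant spike at lag 3 indicates a seasonal period of 3.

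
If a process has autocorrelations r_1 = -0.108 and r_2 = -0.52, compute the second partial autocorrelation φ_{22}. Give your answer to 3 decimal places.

φ_{22} = (r_2 − r_1²) / (1 − r_1²)
r_1² = (-0.108)² = 0.011664
Numerator = -0.52 − 0.0117 = -0.5317; denominator = 1 − 0.0117 = 0.9883
φ_{22} = -0.5317 / 0.9883 = -0.538

-0.538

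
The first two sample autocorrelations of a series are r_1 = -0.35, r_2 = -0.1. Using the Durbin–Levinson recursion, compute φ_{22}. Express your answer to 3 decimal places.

φ_{22} = (r_2 − r_1²) / (1 − r_1²)
r_1² = (-0.35)² = 0.1225
Numerator = -0.1 − 0.1225 = -0.2225; denominator = 1 − 0.1225 = 0.8775
φ_{22} = -0.2225 / 0.8775 = -0.254

-0.254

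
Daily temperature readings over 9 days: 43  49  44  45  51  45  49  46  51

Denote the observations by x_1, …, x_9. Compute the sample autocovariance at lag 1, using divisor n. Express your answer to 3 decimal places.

Mean x̄ = (43 + 49 + 44 + 45 + 51 + 45 + 49 + 46 + 51)/9 = 47.0000
Σ_{t=1}^{8}(x_t−x̄)(x_{t+1}−x̄) = -34.0000
γ_1 = -34.0000 / 9 = -3.778

-3.778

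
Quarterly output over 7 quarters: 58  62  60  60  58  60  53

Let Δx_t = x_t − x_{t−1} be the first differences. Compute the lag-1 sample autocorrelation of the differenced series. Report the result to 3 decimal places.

-0.389

First differences Δx: 4, -2, 0, -2, 2, -7
Mean of differences = -0.8333
Numerator Σ(Δx_t−Δx̄)(Δx_{t+1}−Δx̄) = -28.3611
Denominator Σ(Δx_t−Δx̄)² = 72.8333
r_1(Δx) = -28.3611 / 72.8333 = -0.389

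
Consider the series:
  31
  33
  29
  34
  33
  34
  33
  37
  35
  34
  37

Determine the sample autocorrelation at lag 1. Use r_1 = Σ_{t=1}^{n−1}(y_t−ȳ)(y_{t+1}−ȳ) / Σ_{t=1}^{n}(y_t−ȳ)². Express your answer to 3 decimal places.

0.118

Mean ȳ = (31 + 33 + 29 + 34 + 33 + 34 + 33 + 37 + 35 + 34 + 37)/11 = 33.6364
Numerator Σ_{t=1}^{10}(y_t−ȳ)(y_{t+1}−ȳ) = 6.4132
Denominator Σ(y_t−ȳ)² = 54.5455
r_1 = 6.4132 / 54.5455 = 0.118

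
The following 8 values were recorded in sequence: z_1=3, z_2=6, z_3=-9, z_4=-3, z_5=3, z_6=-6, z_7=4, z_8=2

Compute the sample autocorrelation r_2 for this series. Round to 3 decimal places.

-0.270

Mean z̄ = (3 + 6 − 9 − 3 + 3 − 6 + 4 + 2)/8 = 0.0000
Deviations from mean: 3.0000, 6.0000, -9.0000, -3.0000, 3.0000, -6.0000, 4.0000, 2.0000
Σ(z_t−z̄)(z_{t+2}−z̄) = (-27.0000) + (-18.0000) + (-27.0000) + (18.0000) + (12.0000) + (-12.0000) = -54.0000
Denominator Σ(z_t−z̄)² = 200.0000
r_2 = -54.0000 / 200.0000 = -0.270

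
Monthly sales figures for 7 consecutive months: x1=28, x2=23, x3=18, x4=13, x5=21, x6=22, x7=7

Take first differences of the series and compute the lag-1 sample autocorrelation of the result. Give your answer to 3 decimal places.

-0.044

First differences Δx: -5, -5, -5, 8, 1, -15
Mean of differences = -3.5000
Numerator Σ(Δx_t−Δx̄)(Δx_{t+1}−Δx̄) = -12.7500
Denominator Σ(Δx_t−Δx̄)² = 291.5000
r_1(Δx) = -12.7500 / 291.5000 = -0.044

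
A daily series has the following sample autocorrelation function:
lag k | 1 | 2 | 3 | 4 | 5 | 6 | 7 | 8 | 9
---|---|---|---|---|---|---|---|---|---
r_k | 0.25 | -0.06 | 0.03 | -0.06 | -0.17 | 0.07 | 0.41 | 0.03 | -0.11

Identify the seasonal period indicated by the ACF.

7

The largest autocorrelation is r_7 = 0.41; the remaining lags stay at or below 0.25.
The dominant spike at lag 7 indicates a seasonal period of 7.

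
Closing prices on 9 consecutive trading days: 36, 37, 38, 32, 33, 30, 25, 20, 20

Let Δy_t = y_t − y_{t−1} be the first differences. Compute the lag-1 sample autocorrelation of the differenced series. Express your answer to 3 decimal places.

-0.182

First differences Δy: 1, 1, -6, 1, -3, -5, -5, 0
Mean of differences = -2.0000
Numerator Σ(Δy_t−Δȳ)(Δy_{t+1}−Δȳ) = -12.0000
Denominator Σ(Δy_t−Δȳ)² = 66.0000
r_1(Δy) = -12.0000 / 66.0000 = -0.182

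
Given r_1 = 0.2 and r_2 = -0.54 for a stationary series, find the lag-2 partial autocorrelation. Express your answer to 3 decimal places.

φ_{22} = (r_2 − r_1²) / (1 − r_1²)
r_1² = (0.2)² = 0.04
Numerator = -0.54 − 0.0400 = -0.5800; denominator = 1 − 0.0400 = 0.9600
φ_{22} = -0.5800 / 0.9600 = -0.604

-0.604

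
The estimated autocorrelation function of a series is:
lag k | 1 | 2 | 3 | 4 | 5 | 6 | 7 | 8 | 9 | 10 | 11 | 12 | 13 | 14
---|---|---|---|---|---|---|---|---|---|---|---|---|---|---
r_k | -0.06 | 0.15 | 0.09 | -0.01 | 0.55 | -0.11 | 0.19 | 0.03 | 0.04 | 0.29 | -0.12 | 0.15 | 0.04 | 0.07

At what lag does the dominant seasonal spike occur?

The largest autocorrelation is r_5 = 0.55, with a weaker echo at lag 10 (0.29); the remaining lags stay at or below 0.19.
The dominant spike at lag 5 indicates a seasonal period of 5.

5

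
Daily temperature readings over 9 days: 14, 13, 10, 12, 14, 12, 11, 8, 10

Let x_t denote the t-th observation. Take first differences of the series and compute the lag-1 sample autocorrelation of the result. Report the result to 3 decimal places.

-0.199

First differences Δx: -1, -3, 2, 2, -2, -1, -3, 2
Mean of differences = -0.5000
Numerator Σ(Δx_t−Δx̄)(Δx_{t+1}−Δx̄) = -6.7500
Denominator Σ(Δx_t−Δx̄)² = 34.0000
r_1(Δx) = -6.7500 / 34.0000 = -0.199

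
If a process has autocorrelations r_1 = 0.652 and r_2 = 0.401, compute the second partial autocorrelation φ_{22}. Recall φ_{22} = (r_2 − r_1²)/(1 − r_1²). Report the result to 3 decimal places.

-0.042

φ_{22} = (r_2 − r_1²) / (1 − r_1²)
r_1² = (0.652)² = 0.425104
Numerator = 0.401 − 0.4251 = -0.0241; denominator = 1 − 0.4251 = 0.5749
φ_{22} = -0.0241 / 0.5749 = -0.042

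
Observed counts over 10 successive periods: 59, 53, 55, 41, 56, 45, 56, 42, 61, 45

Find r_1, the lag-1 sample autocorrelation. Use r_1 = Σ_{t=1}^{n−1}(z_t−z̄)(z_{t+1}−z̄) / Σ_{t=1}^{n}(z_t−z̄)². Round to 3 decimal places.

Mean z̄ = (59 + 53 + 55 + 41 + 56 + 45 + 56 + 42 + 61 + 45)/10 = 51.3000
Numerator Σ_{t=1}^{9}(z_t−z̄)(z_{t+1}−z̄) = -321.3900
Denominator Σ(z_t−z̄)² = 486.1000
r_1 = -321.3900 / 486.1000 = -0.661

-0.661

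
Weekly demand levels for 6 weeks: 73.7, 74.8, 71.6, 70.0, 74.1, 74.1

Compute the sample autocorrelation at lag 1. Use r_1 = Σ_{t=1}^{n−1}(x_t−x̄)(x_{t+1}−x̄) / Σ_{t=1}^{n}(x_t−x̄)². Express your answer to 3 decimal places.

0.054

Mean x̄ = (73.7 + 74.8 + 71.6 + 70.0 + 74.1 + 74.1)/6 = 73.0500
Deviations from mean: 0.6500, 1.7500, -1.4500, -3.0500, 1.0500, 1.0500
Numerator Σ_{t=1}^{5}(x_t−x̄)(x_{t+1}−x̄) = 0.9225
Denominator Σ(x_t−x̄)² = 17.0950
r_1 = 0.9225 / 17.0950 = 0.054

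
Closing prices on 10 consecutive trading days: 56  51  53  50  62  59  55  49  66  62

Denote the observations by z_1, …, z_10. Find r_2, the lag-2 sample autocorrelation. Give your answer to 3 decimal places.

Mean z̄ = (56 + 51 + 53 + 50 + 62 + 59 + 55 + 49 + 66 + 62)/10 = 56.3000
Numerator Σ_{t=1}^{8}(z_t−z̄)(z_{t+2}−z̄) = -82.7800
Denominator Σ(z_t−z̄)² = 300.1000
r_2 = -82.7800 / 300.1000 = -0.276

-0.276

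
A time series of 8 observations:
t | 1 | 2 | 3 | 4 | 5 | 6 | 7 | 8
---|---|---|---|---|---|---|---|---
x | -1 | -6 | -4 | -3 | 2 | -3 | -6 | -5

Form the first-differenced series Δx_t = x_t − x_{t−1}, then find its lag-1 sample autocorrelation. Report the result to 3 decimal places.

-0.186

First differences Δx: -5, 2, 1, 5, -5, -3, 1
Mean of differences = -0.5714
Numerator Σ(Δx_t−Δx̄)(Δx_{t+1}−Δx̄) = -16.3265
Denominator Σ(Δx_t−Δx̄)² = 87.7143
r_1(Δx) = -16.3265 / 87.7143 = -0.186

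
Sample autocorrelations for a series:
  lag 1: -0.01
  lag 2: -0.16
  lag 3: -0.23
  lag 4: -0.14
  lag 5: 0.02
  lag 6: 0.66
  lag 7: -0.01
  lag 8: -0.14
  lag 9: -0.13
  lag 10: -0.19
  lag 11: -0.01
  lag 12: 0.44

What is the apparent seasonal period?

6

The largest autocorrelation is r_6 = 0.66, with a weaker echo at lag 12 (0.44); the remaining lags stay at or below 0.02.
The dominant spike at lag 6 indicates a seasonal period of 6.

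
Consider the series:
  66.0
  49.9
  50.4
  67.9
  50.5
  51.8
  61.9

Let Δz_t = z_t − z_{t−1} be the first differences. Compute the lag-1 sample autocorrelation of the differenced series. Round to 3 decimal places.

-0.322

First differences Δz: -16.1, 0.5, 17.5, -17.4, 1.3, 10.1
Mean of differences = -0.6833
Numerator Σ(Δz_t−Δz̄)(Δz_{t+1}−Δz̄) = -312.4586
Denominator Σ(Δz_t−Δz̄)² = 969.3683
r_1(Δz) = -312.4586 / 969.3683 = -0.322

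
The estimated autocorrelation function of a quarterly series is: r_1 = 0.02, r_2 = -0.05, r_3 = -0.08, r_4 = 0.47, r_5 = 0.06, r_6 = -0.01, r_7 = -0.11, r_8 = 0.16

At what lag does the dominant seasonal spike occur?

The largest autocorrelation is r_4 = 0.47, with a weaker echo at lag 8 (0.16); the remaining lags stay at or below 0.06.
The dominant spike at lag 4 indicates a seasonal period of 4.

4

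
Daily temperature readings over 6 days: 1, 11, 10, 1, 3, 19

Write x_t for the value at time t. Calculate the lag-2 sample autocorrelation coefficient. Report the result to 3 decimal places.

Mean x̄ = (1 + 11 + 10 + 1 + 3 + 19)/6 = 7.5000
Deviations from mean: -6.5000, 3.5000, 2.5000, -6.5000, -4.5000, 11.5000
Numerator Σ_{t=1}^{4}(x_t−x̄)(x_{t+2}−x̄) = -125.0000
Denominator Σ(x_t−x̄)² = 255.5000
r_2 = -125.0000 / 255.5000 = -0.489

-0.489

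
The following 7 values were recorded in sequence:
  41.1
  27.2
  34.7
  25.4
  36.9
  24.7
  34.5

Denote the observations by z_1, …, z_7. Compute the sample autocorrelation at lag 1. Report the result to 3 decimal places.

-0.666

Mean z̄ = (41.1 + 27.2 + 34.7 + 25.4 + 36.9 + 24.7 + 34.5)/7 = 32.0714
Deviations from mean: 9.0286, -4.8714, 2.6286, -6.6714, 4.8286, -7.3714, 2.4286
Σ(z_t−z̄)(z_{t+1}−z̄) = (-43.9820) + (-12.8049) + (-17.5363) + (-32.2135) + (-35.5935) + (-17.9020) = -160.0322
Denominator Σ(z_t−z̄)² = 240.2143
r_1 = -160.0322 / 240.2143 = -0.666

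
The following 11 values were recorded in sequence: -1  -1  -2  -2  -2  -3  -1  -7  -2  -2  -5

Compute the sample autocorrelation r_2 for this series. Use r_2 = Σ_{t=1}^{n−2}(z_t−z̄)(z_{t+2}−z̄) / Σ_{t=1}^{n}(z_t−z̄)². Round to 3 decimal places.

Mean z̄ = (-1 − 1 − 2 − 2 − 2 − 3 − 1 − 7 − 2 − 2 − 5)/11 = -2.5455
Numerator Σ_{t=1}^{9}(z_t−z̄)(z_{t+2}−z̄) = 1.6777
Denominator Σ(z_t−z̄)² = 34.7273
r_2 = 1.6777 / 34.7273 = 0.048

0.048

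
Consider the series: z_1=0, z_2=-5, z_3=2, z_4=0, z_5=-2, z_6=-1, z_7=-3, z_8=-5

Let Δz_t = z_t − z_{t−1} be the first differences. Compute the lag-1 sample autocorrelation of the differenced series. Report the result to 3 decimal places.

-0.504

First differences Δz: -5, 7, -2, -2, 1, -2, -2
Mean of differences = -0.7143
Numerator Σ(Δz_t−Δz̄)(Δz_{t+1}−Δz̄) = -44.0816
Denominator Σ(Δz_t−Δz̄)² = 87.4286
r_1(Δz) = -44.0816 / 87.4286 = -0.504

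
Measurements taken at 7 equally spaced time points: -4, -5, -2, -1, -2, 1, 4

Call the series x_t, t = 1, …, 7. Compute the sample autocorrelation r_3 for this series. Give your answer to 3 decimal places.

0.032

Mean x̄ = (-4 − 5 − 2 − 1 − 2 + 1 + 4)/7 = -1.2857
Deviations from mean: -2.7143, -3.7143, -0.7143, 0.2857, -0.7143, 2.2857, 5.2857
Σ(x_t−x̄)(x_{t+3}−x̄) = (-0.7755) + (2.6531) + (-1.6327) + (1.5102) = 1.7551
Denominator Σ(x_t−x̄)² = 55.4286
r_3 = 1.7551 / 55.4286 = 0.032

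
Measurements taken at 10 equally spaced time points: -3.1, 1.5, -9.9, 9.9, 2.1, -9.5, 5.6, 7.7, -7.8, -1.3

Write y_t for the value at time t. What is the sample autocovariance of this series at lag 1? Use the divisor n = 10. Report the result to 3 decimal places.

Mean ȳ = (-3.1 + 1.5 − 9.9 + 9.9 + 2.1 − 9.5 + 5.6 + 7.7 − 7.8 − 1.3)/10 = -0.4800
Σ_{t=1}^{9}(y_t−ȳ)(y_{t+1}−ȳ) = -177.0924
γ_1 = -177.0924 / 10 = -17.709

-17.709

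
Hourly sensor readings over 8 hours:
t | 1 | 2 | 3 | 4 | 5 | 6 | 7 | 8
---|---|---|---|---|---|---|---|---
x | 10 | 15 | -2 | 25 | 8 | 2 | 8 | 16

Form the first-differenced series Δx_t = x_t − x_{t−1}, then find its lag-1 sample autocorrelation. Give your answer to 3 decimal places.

-0.604

First differences Δx: 5, -17, 27, -17, -6, 6, 8
Mean of differences = 0.8571
Numerator Σ(Δx_t−Δx̄)(Δx_{t+1}−Δx̄) = -883.7347
Denominator Σ(Δx_t−Δx̄)² = 1462.8571
r_1(Δx) = -883.7347 / 1462.8571 = -0.604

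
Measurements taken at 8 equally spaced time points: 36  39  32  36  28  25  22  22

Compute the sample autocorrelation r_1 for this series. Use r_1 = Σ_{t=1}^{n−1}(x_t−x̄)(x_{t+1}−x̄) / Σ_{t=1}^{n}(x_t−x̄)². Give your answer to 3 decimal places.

0.592

Mean x̄ = (36 + 39 + 32 + 36 + 28 + 25 + 22 + 22)/8 = 30.0000
Σ(x_t−x̄)(x_{t+1}−x̄) = (54.0000) + (18.0000) + (12.0000) + (-12.0000) + (10.0000) + (40.0000) + (64.0000) = 186.0000
Denominator Σ(x_t−x̄)² = 314.0000
r_1 = 186.0000 / 314.0000 = 0.592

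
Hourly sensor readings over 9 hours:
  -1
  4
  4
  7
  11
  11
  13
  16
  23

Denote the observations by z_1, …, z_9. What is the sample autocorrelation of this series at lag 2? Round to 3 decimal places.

Mean z̄ = (-1 + 4 + 4 + 7 + 11 + 11 + 13 + 16 + 23)/9 = 9.7778
Numerator Σ_{t=1}^{7}(z_t−z̄)(z_{t+2}−z̄) = 122.0123
Denominator Σ(z_t−z̄)² = 417.5556
r_2 = 122.0123 / 417.5556 = 0.292

0.292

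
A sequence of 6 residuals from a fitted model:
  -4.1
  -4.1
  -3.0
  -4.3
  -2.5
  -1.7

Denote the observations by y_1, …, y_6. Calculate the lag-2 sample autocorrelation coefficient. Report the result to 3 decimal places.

-0.142

Mean ȳ = (-4.1 − 4.1 − 3.0 − 4.3 − 2.5 − 1.7)/6 = -3.2833
Deviations from mean: -0.8167, -0.8167, 0.2833, -1.0167, 0.7833, 1.5833
Σ(y_t−ȳ)(y_{t+2}−ȳ) = (-0.2314) + (0.8303) + (0.2219) + (-1.6097) = -0.7889
Denominator Σ(y_t−ȳ)² = 5.5683
r_2 = -0.7889 / 5.5683 = -0.142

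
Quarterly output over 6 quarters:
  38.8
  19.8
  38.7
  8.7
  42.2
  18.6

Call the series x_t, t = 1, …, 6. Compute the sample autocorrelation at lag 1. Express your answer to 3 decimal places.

Mean x̄ = (38.8 + 19.8 + 38.7 + 8.7 + 42.2 + 18.6)/6 = 27.8000
Deviations from mean: 11.0000, -8.0000, 10.9000, -19.1000, 14.4000, -9.2000
Σ(x_t−x̄)(x_{t+1}−x̄) = (-88.0000) + (-87.2000) + (-208.1900) + (-275.0400) + (-132.4800) = -790.9100
Denominator Σ(x_t−x̄)² = 960.6200
r_1 = -790.9100 / 960.6200 = -0.823

-0.823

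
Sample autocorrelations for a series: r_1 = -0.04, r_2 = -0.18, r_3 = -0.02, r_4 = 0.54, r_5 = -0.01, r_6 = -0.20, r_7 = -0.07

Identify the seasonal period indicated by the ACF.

The largest autocorrelation is r_4 = 0.54; the remaining lags stay at or below -0.01.
The dominant spike at lag 4 indicates a seasonal period of 4.

4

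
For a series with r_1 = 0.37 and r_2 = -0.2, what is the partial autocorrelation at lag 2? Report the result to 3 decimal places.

φ_{22} = (r_2 − r_1²) / (1 − r_1²)
r_1² = (0.37)² = 0.1369
Numerator = -0.2 − 0.1369 = -0.3369; denominator = 1 − 0.1369 = 0.8631
φ_{22} = -0.3369 / 0.8631 = -0.390

-0.390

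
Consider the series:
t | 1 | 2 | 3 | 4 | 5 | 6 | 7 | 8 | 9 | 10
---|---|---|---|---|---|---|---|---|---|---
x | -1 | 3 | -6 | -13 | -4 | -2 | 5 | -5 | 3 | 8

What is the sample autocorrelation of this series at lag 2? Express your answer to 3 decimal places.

-0.148

Mean x̄ = (-1 + 3 − 6 − 13 − 4 − 2 + 5 − 5 + 3 + 8)/10 = -1.2000
Numerator Σ_{t=1}^{8}(x_t−x̄)(x_{t+2}−x̄) = -50.8800
Denominator Σ(x_t−x̄)² = 343.6000
r_2 = -50.8800 / 343.6000 = -0.148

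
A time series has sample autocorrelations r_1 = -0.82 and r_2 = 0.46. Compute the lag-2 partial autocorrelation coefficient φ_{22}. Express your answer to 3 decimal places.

-0.648

φ_{22} = (r_2 − r_1²) / (1 − r_1²)
r_1² = (-0.82)² = 0.6724
Numerator = 0.46 − 0.6724 = -0.2124; denominator = 1 − 0.6724 = 0.3276
φ_{22} = -0.2124 / 0.3276 = -0.648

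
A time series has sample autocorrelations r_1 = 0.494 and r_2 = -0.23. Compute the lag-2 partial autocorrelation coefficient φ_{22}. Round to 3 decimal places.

φ_{22} = (r_2 − r_1²) / (1 − r_1²)
r_1² = (0.494)² = 0.244036
Numerator = -0.23 − 0.2440 = -0.4740; denominator = 1 − 0.2440 = 0.7560
φ_{22} = -0.4740 / 0.7560 = -0.627

-0.627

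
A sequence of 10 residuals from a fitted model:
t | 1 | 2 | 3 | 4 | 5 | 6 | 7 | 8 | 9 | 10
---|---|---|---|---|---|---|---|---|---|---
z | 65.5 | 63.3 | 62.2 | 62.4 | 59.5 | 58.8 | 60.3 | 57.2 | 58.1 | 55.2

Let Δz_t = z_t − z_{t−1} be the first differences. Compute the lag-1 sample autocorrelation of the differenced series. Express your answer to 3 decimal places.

-0.606

First differences Δz: -2.2, -1.1, 0.2, -2.9, -0.7, 1.5, -3.1, 0.9, -2.9
Mean of differences = -1.1444
Numerator Σ(Δz_t−Δz̄)(Δz_{t+1}−Δz̄) = -14.7109
Denominator Σ(Δz_t−Δz̄)² = 24.2822
r_1(Δz) = -14.7109 / 24.2822 = -0.606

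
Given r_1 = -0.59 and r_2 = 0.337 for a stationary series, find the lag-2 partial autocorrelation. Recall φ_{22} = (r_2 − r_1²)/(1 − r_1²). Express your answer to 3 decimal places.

-0.017

φ_{22} = (r_2 − r_1²) / (1 − r_1²)
r_1² = (-0.59)² = 0.3481
Numerator = 0.337 − 0.3481 = -0.0111; denominator = 1 − 0.3481 = 0.6519
φ_{22} = -0.0111 / 0.6519 = -0.017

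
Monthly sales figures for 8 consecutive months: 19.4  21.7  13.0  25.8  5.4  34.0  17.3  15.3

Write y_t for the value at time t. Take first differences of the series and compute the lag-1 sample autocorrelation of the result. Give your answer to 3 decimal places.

-0.809

First differences Δy: 2.3, -8.7, 12.8, -20.4, 28.6, -16.7, -2.0
Mean of differences = -0.5857
Numerator Σ(Δy_t−Δȳ)(Δy_{t+1}−Δȳ) = -1423.0702
Denominator Σ(Δy_t−Δȳ)² = 1759.4286
r_1(Δy) = -1423.0702 / 1759.4286 = -0.809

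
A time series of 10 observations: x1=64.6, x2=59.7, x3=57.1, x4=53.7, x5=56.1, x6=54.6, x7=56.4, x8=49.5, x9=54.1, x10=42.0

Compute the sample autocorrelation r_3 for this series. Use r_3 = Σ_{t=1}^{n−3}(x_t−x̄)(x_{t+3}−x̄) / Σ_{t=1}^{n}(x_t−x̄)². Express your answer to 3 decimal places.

-0.105

Mean x̄ = (64.6 + 59.7 + 57.1 + 53.7 + 56.1 + 54.6 + 56.4 + 49.5 + 54.1 + 42.0)/10 = 54.7800
Σ(x_t−x̄)(x_{t+3}−x̄) = (-10.6056) + (6.4944) + (-0.4176) + (-1.7496) + (-6.9696) + (0.1224) + (-20.7036) = -33.8292
Denominator Σ(x_t−x̄)² = 323.2560
r_3 = -33.8292 / 323.2560 = -0.105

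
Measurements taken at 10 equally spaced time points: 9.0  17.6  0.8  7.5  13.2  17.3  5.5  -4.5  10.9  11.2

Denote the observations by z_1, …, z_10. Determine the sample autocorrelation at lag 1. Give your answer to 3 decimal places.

-0.077

Mean z̄ = (9.0 + 17.6 + 0.8 + 7.5 + 13.2 + 17.3 + 5.5 − 4.5 + 10.9 + 11.2)/10 = 8.8500
Numerator Σ_{t=1}^{9}(z_t−z̄)(z_{t+1}−z̄) = -33.5075
Denominator Σ(z_t−z̄)² = 432.7050
r_1 = -33.5075 / 432.7050 = -0.077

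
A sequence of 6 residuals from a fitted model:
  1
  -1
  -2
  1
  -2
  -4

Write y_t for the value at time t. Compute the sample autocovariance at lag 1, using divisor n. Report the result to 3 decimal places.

-0.171

Mean ȳ = (1 − 1 − 2 + 1 − 2 − 4)/6 = -1.1667
Deviations: 2.1667, 0.1667, -0.8333, 2.1667, -0.8333, -2.8333
Σ_{t=1}^{5}(y_t−ȳ)(y_{t+1}−ȳ) = -1.0278
γ_1 = -1.0278 / 6 = -0.171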